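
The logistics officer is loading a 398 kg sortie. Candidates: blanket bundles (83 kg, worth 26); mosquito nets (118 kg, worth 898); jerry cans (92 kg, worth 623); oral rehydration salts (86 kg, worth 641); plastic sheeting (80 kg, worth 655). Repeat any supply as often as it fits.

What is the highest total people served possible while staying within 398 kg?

Filling by ratio: 4×plastic sheeting for 2620, with 78 kg left unused.
Replace 2×plastic sheeting with 2×mosquito nets: the trade gains 486 net, giving 3106 at 396 kg.

3106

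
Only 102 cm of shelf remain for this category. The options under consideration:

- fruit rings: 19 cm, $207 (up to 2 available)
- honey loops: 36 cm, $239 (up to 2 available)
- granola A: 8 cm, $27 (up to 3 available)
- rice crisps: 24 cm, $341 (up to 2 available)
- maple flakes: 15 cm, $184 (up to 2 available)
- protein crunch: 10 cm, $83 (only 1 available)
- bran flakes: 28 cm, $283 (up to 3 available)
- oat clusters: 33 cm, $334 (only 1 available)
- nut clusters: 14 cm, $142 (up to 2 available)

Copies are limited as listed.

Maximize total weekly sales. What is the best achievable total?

1280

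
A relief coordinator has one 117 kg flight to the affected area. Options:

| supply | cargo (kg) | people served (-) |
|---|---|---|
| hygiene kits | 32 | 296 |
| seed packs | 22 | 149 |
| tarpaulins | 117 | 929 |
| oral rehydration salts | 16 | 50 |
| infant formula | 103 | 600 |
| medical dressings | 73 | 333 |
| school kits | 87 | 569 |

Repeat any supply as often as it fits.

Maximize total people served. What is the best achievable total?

938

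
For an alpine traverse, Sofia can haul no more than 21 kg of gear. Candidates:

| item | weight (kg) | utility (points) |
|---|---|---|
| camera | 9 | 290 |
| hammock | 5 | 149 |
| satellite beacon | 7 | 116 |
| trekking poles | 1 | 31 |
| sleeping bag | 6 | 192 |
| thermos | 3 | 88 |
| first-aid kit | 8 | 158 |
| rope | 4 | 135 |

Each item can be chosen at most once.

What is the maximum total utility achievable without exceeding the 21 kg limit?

Filling by ratio: camera + trekking poles + sleeping bag + rope for 648, with 1 kg left unused.
The 4 kg tied up in rope is better spent on hammock — total rises to 662 (21 kg).

662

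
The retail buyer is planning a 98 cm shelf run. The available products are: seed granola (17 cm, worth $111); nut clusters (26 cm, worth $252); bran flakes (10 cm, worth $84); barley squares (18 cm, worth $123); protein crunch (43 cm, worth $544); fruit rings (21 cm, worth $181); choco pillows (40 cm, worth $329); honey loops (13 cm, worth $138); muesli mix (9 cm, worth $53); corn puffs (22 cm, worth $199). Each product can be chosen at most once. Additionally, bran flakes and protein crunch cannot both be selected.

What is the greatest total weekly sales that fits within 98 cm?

Ranking by ratio (weekly sales/cm): protein crunch 12.65, honey loops 10.62, nut clusters 9.69, corn puffs 9.05.
Protein crunch + choco pillows + honey loops uses 96 of the 98 cm and totals 1011.

1011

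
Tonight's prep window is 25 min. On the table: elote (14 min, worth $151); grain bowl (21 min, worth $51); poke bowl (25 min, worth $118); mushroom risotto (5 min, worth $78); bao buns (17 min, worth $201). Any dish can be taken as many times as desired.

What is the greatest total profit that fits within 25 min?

Ranking by ratio (profit/min): mushroom risotto 15.60, bao buns 11.82, elote 10.79.
The ratio ordering already packs tightly: 5×mushroom risotto, 25 min, 390.

390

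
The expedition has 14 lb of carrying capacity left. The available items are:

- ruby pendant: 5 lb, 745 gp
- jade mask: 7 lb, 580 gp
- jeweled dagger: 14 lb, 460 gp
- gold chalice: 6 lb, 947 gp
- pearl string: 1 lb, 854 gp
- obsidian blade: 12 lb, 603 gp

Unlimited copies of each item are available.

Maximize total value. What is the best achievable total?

Taking 14×pearl string: 14 lb used, 11956 in value.
Every other selection either busts 14 lb or fails to beat 11956.

11956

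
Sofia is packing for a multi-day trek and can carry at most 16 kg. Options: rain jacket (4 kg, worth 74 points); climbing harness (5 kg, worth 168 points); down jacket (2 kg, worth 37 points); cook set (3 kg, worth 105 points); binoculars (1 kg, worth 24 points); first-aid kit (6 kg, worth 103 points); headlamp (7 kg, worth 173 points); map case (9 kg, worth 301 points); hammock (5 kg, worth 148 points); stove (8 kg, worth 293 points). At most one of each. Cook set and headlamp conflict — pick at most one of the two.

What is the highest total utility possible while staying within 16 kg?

566

By utility per kg: stove 36.62, cook set 35.00, climbing harness 33.60 lead.
Best packing: climbing harness + cook set + stove — 16 kg, 566 total.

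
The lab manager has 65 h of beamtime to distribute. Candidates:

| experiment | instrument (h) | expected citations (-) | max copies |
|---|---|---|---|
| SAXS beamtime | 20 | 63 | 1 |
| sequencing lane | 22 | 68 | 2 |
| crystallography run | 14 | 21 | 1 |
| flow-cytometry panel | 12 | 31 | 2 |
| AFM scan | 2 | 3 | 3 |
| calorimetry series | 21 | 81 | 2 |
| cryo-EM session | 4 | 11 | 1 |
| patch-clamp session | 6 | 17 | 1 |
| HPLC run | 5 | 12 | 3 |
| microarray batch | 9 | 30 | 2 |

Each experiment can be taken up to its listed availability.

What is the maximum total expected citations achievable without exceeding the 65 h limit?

234

Greedy by ratio would take 2×calorimetry series + cryo-EM session + 2×microarray batch: 64 h used, total 233.
Dropping cryo-EM session frees 4 h; slotting in HPLC run (5 h) lifts the total to 234 at 65 h.
That's the maximum — no swap from here does better than 234.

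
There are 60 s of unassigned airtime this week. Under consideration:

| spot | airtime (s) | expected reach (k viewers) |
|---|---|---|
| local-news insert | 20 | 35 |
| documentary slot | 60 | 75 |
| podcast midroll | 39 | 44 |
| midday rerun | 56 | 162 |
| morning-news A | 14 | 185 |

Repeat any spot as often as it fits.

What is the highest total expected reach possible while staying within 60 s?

740

Best packing: 4×morning-news A — 56 s, 740 total.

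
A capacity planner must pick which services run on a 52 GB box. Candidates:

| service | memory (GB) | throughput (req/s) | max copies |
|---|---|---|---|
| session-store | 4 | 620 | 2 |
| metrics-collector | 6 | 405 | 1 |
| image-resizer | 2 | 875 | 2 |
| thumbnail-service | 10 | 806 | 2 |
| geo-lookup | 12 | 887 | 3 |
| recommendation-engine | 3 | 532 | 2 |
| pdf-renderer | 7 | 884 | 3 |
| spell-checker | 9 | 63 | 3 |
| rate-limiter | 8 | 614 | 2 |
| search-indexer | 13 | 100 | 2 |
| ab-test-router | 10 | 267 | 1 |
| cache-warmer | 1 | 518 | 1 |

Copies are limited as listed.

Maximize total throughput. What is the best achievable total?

8111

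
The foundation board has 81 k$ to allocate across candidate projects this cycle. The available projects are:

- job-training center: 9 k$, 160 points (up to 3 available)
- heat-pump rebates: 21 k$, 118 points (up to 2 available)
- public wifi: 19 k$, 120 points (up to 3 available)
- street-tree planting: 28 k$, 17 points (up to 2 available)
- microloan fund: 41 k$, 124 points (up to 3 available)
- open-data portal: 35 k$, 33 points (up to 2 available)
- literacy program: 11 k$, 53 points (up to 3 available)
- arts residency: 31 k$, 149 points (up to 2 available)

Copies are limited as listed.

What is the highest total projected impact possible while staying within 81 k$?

773

By projected impact per k$: job-training center 17.78, public wifi 6.32, heat-pump rebates 5.62 lead.
3×job-training center + 2×public wifi + literacy program uses 76 of the 81 k$ and totals 773.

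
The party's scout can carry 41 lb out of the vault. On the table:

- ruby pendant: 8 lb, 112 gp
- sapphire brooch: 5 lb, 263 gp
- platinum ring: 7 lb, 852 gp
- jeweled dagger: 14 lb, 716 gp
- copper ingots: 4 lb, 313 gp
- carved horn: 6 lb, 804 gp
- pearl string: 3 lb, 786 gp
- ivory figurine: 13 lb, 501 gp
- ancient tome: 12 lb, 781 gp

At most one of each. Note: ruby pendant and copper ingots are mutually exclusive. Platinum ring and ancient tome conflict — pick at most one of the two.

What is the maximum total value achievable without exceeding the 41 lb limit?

Density check — pearl string 262.00, carved horn 134.00, platinum ring 121.71 are the best per lb.
Taking sapphire brooch + platinum ring + jeweled dagger + copper ingots + carved horn + pearl string: 39 lb used, 3734 in value.

3734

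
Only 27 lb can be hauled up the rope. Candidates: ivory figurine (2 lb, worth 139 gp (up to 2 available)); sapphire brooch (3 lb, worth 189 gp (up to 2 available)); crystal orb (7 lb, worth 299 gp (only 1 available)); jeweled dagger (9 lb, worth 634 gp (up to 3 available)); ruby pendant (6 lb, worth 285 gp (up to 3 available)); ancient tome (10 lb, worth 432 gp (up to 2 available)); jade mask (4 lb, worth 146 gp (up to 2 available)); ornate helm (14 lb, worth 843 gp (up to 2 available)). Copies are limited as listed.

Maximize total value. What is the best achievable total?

1902

3×jeweled dagger uses 27 of the 27 lb and totals 1902.
That's the maximum — no swap from here does better than 1902.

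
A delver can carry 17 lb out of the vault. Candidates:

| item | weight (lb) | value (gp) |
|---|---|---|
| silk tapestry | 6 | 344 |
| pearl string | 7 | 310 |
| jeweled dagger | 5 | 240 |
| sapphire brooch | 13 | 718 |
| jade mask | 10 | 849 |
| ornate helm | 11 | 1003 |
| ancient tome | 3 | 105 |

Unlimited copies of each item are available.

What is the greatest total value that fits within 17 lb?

1347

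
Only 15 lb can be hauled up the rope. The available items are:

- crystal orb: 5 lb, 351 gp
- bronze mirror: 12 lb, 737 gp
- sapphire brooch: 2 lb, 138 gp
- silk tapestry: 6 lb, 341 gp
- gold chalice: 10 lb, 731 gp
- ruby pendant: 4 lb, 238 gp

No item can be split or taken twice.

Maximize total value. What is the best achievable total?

Ranking by ratio (value/lb): gold chalice 73.10, crystal orb 70.20, sapphire brooch 69.00, bronze mirror 61.42.
Best packing: crystal orb + gold chalice — 15 lb, 1082 total.

1082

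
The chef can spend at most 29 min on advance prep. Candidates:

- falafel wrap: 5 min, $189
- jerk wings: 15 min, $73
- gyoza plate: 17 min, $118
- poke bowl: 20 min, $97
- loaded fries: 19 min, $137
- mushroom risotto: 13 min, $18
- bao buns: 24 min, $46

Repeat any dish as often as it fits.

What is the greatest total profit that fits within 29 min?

945

Density check — falafel wrap 37.80, loaded fries 7.21, gyoza plate 6.94 are the best per min.
The ratio ordering already packs tightly: 5×falafel wrap, 25 min, 945.
Nothing else within 29 min beats 945.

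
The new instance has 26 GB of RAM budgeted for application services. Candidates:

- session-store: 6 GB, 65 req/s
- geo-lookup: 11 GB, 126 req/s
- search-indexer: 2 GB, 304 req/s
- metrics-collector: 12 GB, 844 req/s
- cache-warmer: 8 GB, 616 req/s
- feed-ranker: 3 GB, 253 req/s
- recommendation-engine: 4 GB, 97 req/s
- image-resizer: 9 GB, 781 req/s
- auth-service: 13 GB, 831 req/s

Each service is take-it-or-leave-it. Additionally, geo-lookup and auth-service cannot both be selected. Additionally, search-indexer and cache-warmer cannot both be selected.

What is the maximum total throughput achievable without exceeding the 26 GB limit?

2182

Search-indexer + metrics-collector + feed-ranker + image-resizer uses 26 of the 26 GB and totals 2182.
An exhaustive check of the 512 subsets confirms 2182.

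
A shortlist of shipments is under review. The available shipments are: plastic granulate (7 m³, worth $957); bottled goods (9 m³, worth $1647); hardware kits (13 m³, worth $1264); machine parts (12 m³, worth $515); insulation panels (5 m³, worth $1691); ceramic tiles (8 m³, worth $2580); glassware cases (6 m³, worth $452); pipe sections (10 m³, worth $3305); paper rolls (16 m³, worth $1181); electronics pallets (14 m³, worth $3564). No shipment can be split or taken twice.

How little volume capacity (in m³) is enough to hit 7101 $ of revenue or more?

Need the lightest bundle worth ≥ 7101.
insulation panels + ceramic tiles + pipe sections reaches 7576 using 23 m³.
Any bundle with less than 23 m³ falls short of 7101.

23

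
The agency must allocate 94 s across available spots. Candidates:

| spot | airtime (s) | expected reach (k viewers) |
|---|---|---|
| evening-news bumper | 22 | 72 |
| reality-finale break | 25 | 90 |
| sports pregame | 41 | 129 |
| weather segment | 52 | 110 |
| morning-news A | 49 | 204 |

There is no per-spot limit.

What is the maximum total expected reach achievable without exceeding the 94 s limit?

Density check — morning-news A 4.16, reality-finale break 3.60, evening-news bumper 3.27, sports pregame 3.15 are the best per s.
Greedy by ratio would take reality-finale break + morning-news A: 74 s used, total 294.
Replace reality-finale break with 2×evening-news bumper: the trade gains 54 net, giving 348 at 93 s.

348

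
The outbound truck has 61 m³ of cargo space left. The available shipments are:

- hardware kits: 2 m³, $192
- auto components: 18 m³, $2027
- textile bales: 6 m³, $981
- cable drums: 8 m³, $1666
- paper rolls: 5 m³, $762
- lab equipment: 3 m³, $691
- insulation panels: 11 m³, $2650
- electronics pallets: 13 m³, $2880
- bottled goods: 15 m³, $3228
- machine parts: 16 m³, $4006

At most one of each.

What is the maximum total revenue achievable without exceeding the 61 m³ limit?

13745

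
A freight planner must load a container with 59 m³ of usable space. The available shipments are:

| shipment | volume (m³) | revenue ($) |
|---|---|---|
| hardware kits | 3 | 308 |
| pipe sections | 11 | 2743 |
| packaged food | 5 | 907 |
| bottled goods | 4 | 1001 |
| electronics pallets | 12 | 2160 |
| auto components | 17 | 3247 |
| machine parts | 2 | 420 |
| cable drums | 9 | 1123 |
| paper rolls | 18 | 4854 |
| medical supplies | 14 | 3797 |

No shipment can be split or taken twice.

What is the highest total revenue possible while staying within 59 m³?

Ranking by ratio (revenue/m³): medical supplies 271.21, paper rolls 269.67, bottled goods 250.25, pipe sections 249.36.
Taking the top-ratio shipments first gives hardware kits + pipe sections + packaged food + bottled goods + machine parts + paper rolls + medical supplies for 14030 (57 m³).
Replace hardware kits and packaged food and machine parts with electronics pallets: the trade gains 525 net, giving 14555 at 59 m³.
Next best is hardware kits + pipe sections + packaged food + bottled goods + machine parts + paper rolls + medical supplies at 14030 (57 m³) — short by 525.

14555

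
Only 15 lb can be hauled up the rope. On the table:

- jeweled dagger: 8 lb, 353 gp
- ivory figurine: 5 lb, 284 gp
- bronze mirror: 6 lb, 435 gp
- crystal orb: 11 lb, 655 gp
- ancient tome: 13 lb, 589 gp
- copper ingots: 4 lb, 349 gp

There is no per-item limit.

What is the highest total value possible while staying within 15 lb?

A density-first pass picks 3×copper ingots — 1047 at 12 lb.
Replace copper ingots with bronze mirror: the trade gains 86 net, giving 1133 at 14 lb.
Nothing else within 15 lb beats 1133.

1133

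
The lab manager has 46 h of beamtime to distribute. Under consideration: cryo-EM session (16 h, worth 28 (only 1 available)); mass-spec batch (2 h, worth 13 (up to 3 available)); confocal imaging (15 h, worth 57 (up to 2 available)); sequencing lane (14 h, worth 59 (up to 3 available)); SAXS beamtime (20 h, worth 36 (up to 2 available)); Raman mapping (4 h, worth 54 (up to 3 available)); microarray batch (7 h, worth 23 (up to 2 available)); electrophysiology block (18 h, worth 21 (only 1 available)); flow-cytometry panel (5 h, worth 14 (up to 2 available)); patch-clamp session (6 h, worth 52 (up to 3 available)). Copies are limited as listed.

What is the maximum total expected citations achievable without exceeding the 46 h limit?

Density check — Raman mapping 13.50, patch-clamp session 8.67, mass-spec batch 6.50 are the best per h.
Greedy by ratio would take 3×mass-spec batch + 3×Raman mapping + microarray batch + 3×patch-clamp session: 43 h used, total 380.
Dropping 2×mass-spec batch and microarray batch frees 11 h; slotting in sequencing lane (14 h) lifts the total to 390 at 46 h.
No other feasible combination exceeds 390.

390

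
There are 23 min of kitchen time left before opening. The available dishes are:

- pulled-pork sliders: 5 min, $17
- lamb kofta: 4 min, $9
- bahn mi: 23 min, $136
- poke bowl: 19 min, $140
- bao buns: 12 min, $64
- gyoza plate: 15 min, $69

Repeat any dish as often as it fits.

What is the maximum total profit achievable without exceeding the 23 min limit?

149

Lamb kofta + poke bowl uses 23 of the 23 min and totals 149.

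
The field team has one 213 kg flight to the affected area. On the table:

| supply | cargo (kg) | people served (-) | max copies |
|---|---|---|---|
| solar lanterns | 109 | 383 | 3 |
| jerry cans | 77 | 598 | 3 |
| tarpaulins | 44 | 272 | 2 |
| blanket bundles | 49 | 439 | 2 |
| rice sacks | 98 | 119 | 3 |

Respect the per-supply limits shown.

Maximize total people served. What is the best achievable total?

1635

Ranking by ratio (people served/kg): blanket bundles 8.96, jerry cans 7.77, tarpaulins 6.18, solar lanterns 3.51.
The ratio heuristic lands on jerry cans + 2×blanket bundles (1476) but leaves 38 kg idle.
The 49 kg tied up in blanket bundles is better spent on jerry cans — total rises to 1635 (203 kg).
Nothing else within 213 kg beats 1635.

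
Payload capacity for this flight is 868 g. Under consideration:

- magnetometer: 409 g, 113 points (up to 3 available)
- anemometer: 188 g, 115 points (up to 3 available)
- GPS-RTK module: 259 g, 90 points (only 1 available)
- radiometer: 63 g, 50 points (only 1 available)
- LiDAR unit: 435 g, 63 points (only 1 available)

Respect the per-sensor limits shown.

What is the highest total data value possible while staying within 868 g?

435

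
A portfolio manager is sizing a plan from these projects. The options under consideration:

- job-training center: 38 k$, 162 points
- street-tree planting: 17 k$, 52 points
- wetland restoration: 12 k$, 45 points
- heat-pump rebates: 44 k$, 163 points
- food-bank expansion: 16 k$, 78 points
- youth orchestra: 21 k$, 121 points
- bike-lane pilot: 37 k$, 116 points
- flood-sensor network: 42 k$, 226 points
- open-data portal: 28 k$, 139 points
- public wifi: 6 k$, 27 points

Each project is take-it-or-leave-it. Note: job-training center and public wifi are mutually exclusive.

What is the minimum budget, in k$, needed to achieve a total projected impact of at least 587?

Look for the lowest-budget combination reaching 587.
food-bank expansion + youth orchestra + flood-sensor network + open-data portal + public wifi: 591 projected impact at 113 k$.
No combination under 113 k$ hits 587.

113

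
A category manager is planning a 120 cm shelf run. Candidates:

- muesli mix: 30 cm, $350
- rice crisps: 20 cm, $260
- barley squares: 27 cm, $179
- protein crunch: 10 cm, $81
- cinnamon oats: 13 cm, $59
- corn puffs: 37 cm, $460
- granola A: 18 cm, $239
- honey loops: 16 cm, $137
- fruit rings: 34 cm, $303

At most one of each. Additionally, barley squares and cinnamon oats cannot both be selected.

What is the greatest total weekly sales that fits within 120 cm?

1390

Muesli mix + rice crisps + protein crunch + corn puffs + granola A uses 115 of the 120 cm and totals 1390.
The closest alternative, muesli mix + rice crisps + cinnamon oats + corn puffs + granola A, reaches only 1368.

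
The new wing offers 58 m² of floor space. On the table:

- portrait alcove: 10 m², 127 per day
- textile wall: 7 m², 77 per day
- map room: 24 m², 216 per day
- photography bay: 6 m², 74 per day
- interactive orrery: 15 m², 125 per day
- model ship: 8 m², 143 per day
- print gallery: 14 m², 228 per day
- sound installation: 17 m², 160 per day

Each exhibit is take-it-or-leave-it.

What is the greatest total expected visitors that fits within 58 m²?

735

Ranking by ratio (expected visitors/m²): model ship 17.88, print gallery 16.29, portrait alcove 12.70.
A density-first pass picks portrait alcove + textile wall + photography bay + model ship + print gallery — 649 at 45 m².
The 6 m² tied up in photography bay is better spent on sound installation — total rises to 735 (56 m²).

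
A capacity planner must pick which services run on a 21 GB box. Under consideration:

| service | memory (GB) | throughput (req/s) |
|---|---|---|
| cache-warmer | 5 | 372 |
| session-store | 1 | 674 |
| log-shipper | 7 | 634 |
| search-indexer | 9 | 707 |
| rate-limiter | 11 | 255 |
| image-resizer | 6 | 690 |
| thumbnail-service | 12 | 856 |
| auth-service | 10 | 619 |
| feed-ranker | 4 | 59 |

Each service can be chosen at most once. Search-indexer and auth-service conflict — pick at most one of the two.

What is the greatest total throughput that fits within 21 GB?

2443

Density check — session-store 674.00, image-resizer 115.00, log-shipper 90.57, search-indexer 78.56 are the best per GB.
The ratio heuristic lands on cache-warmer + session-store + log-shipper + image-resizer (2370) but leaves 2 GB idle.
Dropping log-shipper frees 7 GB; slotting in search-indexer (9 GB) lifts the total to 2443 at 21 GB.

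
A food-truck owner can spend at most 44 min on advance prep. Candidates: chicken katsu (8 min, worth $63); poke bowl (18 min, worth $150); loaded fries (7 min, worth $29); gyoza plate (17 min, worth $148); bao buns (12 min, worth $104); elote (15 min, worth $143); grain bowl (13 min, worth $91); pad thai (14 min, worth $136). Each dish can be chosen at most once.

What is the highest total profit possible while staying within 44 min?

By profit per min: pad thai 9.71, elote 9.53, gyoza plate 8.71 lead.
The ratio heuristic lands on bao buns + elote + pad thai (383) but leaves 3 min idle.
The 14 min tied up in pad thai is better spent on gyoza plate — total rises to 395 (44 min).
Next best is poke bowl + bao buns + pad thai at 390 (44 min) — short by 5.

395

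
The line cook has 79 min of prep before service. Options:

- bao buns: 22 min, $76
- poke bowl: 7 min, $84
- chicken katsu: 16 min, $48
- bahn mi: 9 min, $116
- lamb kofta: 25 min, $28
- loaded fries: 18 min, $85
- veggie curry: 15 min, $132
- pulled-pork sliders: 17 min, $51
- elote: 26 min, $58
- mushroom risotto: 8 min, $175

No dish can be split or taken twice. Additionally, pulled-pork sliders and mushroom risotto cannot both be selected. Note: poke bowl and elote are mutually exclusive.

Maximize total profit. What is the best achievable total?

The ratio ordering already packs tightly: bao buns + poke bowl + bahn mi + loaded fries + veggie curry + mushroom risotto, 79 min, 668.
The closest alternative, poke bowl + chicken katsu + bahn mi + loaded fries + veggie curry + mushroom risotto, reaches only 640.

668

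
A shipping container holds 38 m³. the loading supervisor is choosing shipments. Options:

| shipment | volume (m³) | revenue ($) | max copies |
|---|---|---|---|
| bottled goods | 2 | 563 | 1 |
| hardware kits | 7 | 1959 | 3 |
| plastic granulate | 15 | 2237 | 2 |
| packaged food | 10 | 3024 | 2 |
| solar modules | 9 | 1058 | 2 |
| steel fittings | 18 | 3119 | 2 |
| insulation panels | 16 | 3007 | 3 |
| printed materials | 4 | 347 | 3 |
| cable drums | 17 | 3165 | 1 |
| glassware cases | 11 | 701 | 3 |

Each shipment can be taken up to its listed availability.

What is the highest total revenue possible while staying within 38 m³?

10529

The ratio ordering already packs tightly: bottled goods + 2×hardware kits + 2×packaged food, 36 m³, 10529.
No other feasible combination exceeds 10529.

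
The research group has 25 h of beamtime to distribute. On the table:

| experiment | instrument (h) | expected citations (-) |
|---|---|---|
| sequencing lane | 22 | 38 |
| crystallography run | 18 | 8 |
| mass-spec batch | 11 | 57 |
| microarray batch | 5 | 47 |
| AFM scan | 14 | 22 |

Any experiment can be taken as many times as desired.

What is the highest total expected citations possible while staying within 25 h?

235

Density check — microarray batch 9.40, mass-spec batch 5.18, sequencing lane 1.73 are the best per h.
Taking 5×microarray batch: 25 h used, 235 in expected citations.
Every other selection either busts 25 h or fails to beat 235.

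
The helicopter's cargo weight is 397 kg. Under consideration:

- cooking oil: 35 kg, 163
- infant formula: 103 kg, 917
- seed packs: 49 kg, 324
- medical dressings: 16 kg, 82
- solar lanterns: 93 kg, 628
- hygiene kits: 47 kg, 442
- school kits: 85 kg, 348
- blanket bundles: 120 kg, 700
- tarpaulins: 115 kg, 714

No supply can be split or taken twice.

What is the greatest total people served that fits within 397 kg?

A density-first pass picks cooking oil + infant formula + seed packs + medical dressings + solar lanterns + hygiene kits — 2556 at 343 kg.
The 65 kg tied up in seed packs and medical dressings is better spent on tarpaulins — total rises to 2864 (393 kg).

2864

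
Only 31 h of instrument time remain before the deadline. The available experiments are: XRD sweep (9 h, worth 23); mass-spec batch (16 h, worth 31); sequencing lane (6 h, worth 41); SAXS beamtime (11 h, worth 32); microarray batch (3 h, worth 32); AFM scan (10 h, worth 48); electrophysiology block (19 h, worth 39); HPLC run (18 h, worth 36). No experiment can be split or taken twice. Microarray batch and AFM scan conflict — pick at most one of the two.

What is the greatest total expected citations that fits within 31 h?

128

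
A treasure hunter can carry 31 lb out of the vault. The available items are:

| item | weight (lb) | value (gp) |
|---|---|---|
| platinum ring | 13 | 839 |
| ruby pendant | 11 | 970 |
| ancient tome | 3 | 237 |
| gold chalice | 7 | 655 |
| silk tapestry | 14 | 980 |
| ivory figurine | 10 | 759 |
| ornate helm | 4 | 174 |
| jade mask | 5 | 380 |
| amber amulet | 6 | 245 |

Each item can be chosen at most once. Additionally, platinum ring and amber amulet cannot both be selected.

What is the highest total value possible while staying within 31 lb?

By value per lb: gold chalice 93.57, ruby pendant 88.18, ancient tome 79.00 lead.
The ratio heuristic lands on ruby pendant + ancient tome + gold chalice + ornate helm + jade mask (2416) but leaves 1 lb idle.
Replace ornate helm and jade mask with ivory figurine: the trade gains 205 net, giving 2621 at 31 lb.
The closest alternative, platinum ring + ruby pendant + gold chalice, reaches only 2464.

2621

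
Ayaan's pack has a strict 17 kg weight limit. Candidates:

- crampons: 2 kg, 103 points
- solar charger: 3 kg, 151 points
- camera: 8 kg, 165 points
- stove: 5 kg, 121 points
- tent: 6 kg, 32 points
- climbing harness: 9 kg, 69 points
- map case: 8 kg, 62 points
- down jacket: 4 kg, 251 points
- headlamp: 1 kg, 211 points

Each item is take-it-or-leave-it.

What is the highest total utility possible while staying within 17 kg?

837

Best packing: crampons + solar charger + stove + down jacket + headlamp — 15 kg, 837 total.
Runner-up solar charger + camera + down jacket + headlamp tops out at 778.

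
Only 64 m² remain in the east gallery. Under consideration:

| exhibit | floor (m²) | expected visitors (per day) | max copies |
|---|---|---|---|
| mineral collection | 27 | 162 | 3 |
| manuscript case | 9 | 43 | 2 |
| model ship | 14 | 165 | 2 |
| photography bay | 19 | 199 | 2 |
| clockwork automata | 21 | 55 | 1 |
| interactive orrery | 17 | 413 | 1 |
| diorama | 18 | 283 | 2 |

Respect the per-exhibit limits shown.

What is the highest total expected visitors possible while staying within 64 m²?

1026

Taking the top-ratio exhibits first gives manuscript case + interactive orrery + 2×diorama for 1022 (62 m²).
Replace manuscript case and diorama with 2×model ship: the trade gains 4 net, giving 1026 at 63 m².
Nothing else within 64 m² beats 1026.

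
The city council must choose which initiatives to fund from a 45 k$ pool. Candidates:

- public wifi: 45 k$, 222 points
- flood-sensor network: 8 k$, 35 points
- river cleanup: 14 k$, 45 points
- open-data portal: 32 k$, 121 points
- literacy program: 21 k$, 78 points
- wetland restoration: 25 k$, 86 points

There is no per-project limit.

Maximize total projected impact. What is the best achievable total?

222

Taking public wifi: 45 k$ used, 222 in projected impact.
That's the maximum — no swap from here does better than 222.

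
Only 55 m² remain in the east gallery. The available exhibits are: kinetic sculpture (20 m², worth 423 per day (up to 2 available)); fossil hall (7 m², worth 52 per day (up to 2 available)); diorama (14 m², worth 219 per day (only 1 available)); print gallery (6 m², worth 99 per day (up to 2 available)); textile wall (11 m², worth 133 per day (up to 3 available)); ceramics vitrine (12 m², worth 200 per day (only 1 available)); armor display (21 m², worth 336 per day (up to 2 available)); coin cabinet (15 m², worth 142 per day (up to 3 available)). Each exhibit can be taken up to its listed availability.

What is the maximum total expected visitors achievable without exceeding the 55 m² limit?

1065

Ranking by ratio (expected visitors/m²): kinetic sculpture 21.15, ceramics vitrine 16.67, print gallery 16.50.
The ratio heuristic lands on 2×kinetic sculpture + ceramics vitrine (1046) but leaves 3 m² idle.
Dropping ceramics vitrine frees 12 m²; slotting in diorama (14 m²) lifts the total to 1065 at 54 m².
Every other selection either busts 55 m² or exceeds an availability limit or fails to beat 1065.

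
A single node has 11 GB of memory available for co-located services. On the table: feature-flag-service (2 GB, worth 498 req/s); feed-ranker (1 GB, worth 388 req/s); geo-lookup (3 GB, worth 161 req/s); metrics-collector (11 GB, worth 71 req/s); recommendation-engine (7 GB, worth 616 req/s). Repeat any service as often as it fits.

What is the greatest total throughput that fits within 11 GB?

4268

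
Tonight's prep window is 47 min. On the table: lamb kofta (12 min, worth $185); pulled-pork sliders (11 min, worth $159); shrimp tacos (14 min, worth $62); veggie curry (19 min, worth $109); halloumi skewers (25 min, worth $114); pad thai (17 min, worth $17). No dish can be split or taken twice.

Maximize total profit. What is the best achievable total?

453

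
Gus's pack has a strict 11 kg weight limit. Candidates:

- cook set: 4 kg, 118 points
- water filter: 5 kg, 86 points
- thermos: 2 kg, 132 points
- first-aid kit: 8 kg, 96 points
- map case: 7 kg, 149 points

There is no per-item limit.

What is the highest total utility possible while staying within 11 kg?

Density check — thermos 66.00, cook set 29.50, map case 21.29 are the best per kg.
Taking 5×thermos: 10 kg used, 660 in utility.

660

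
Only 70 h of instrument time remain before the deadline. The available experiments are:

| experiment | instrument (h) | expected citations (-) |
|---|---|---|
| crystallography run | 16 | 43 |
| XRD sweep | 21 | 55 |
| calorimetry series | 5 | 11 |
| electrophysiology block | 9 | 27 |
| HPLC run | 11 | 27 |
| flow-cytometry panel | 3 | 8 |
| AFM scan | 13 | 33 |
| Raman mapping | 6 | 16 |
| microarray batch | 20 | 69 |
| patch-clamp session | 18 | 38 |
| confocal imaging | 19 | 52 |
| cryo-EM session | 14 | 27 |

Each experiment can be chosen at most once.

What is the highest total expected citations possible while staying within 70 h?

207

Filling by ratio: crystallography run + electrophysiology block + flow-cytometry panel + microarray batch + confocal imaging for 199, with 3 h left unused.
Replace flow-cytometry panel with Raman mapping: the trade gains 8 net, giving 207 at 70 h.
The closest alternative, electrophysiology block + flow-cytometry panel + AFM scan + Raman mapping + microarray batch + confocal imaging, reaches only 205.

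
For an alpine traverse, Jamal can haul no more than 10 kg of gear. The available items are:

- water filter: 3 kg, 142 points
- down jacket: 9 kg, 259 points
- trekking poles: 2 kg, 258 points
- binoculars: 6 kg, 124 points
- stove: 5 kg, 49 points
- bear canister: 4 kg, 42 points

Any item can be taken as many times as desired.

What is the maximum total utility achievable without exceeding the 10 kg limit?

1290

Taking 5×trekking poles: 10 kg used, 1290 in utility.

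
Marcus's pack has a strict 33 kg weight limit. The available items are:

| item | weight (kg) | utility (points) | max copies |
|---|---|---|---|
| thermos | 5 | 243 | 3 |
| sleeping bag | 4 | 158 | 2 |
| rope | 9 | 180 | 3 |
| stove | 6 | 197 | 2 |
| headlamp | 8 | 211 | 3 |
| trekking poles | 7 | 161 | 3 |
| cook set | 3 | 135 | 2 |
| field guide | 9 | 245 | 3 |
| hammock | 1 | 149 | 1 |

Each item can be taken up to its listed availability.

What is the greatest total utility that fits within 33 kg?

1526

Filling by ratio: 3×thermos + 2×sleeping bag + 2×cook set + hammock for 1464, with 3 kg left unused.
Replace cook set with stove: the trade gains 62 net, giving 1526 at 33 kg.
Every other selection either busts 33 kg or exceeds an availability limit or fails to beat 1526.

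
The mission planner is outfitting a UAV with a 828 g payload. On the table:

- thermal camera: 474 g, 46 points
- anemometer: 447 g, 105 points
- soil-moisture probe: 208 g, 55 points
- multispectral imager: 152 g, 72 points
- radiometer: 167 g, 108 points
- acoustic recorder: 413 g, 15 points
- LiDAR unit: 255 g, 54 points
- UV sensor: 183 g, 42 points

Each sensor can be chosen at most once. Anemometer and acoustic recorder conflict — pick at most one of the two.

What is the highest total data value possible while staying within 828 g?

Greedy by ratio would take soil-moisture probe + multispectral imager + radiometer + UV sensor: 710 g used, total 277.
Replace UV sensor with LiDAR unit: the trade gains 12 net, giving 289 at 782 g.
The closest alternative, anemometer + multispectral imager + radiometer, reaches only 285.

289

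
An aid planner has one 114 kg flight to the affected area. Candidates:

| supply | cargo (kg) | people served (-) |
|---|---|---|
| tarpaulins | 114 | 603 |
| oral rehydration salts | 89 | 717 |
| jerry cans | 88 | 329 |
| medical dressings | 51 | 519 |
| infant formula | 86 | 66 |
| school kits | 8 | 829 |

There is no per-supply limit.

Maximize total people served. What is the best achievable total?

11606

The ratio ordering already packs tightly: 14×school kits, 112 kg, 11606.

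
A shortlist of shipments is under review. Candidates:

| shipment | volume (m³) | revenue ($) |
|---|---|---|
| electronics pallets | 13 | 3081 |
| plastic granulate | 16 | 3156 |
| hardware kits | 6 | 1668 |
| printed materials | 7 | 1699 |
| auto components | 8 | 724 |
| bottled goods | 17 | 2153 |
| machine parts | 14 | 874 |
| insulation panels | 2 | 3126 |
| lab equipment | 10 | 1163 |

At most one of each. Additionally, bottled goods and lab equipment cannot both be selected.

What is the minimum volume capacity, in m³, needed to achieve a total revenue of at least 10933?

37

Need the lightest bundle worth ≥ 10933.
electronics pallets + plastic granulate + hardware kits + insulation panels reaches 11031 using 37 m³.
Any bundle with less than 37 m³ falls short of 10933.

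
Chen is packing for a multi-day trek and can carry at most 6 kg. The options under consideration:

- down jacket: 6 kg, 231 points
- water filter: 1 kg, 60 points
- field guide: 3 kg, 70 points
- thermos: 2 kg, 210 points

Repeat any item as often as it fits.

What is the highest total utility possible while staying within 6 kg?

630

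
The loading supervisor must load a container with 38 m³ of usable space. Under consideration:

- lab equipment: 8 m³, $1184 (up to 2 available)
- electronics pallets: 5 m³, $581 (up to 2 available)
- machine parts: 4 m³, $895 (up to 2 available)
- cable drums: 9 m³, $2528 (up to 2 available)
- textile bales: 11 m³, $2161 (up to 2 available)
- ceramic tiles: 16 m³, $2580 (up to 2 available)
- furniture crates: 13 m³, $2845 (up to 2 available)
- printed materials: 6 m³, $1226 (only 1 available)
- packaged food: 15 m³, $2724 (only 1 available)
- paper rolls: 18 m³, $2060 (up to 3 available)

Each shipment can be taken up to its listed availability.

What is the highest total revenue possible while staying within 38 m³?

9127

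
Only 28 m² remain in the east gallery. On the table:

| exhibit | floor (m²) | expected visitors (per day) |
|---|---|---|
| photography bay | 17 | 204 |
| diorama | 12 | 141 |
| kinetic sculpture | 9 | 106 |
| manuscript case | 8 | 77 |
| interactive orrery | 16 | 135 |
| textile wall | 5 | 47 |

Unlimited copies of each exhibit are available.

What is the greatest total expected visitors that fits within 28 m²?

318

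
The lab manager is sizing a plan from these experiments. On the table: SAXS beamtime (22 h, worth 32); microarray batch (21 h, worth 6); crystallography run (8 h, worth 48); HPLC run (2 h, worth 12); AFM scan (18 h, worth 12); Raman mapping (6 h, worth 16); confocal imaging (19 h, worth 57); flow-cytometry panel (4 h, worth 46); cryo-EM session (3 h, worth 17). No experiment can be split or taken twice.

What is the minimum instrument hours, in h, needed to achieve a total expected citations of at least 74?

9

Need the lightest bundle worth ≥ 74.
HPLC run + flow-cytometry panel + cryo-EM session reaches 75 using 9 h.
No combination under 9 h hits 74.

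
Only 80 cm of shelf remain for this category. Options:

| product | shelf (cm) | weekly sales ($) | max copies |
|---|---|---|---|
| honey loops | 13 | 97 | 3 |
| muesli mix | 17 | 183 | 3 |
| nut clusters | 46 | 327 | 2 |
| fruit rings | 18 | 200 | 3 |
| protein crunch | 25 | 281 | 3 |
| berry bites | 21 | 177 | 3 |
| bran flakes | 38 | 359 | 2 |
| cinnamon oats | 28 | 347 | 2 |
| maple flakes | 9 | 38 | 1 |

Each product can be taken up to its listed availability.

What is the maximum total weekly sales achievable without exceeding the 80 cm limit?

913

The ratio heuristic lands on fruit rings + 2×cinnamon oats (894) but leaves 6 cm idle.
Replace cinnamon oats with 2×muesli mix: the trade gains 19 net, giving 913 at 80 cm.
That's the maximum — no swap from here does better than 913.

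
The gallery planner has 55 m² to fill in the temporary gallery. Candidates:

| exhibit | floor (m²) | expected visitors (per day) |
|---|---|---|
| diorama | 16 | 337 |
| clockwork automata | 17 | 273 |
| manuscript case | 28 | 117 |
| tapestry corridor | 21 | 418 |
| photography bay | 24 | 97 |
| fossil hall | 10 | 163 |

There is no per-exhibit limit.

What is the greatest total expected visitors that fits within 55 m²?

1092

The ratio heuristic lands on 3×diorama (1011) but leaves 7 m² idle.
The 16 m² tied up in diorama is better spent on tapestry corridor — total rises to 1092 (53 m²).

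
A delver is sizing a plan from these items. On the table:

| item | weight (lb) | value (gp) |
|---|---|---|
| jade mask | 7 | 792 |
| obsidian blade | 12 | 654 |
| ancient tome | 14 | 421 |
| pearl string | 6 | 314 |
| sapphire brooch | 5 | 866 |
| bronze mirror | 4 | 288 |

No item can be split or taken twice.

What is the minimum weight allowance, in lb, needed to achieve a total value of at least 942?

9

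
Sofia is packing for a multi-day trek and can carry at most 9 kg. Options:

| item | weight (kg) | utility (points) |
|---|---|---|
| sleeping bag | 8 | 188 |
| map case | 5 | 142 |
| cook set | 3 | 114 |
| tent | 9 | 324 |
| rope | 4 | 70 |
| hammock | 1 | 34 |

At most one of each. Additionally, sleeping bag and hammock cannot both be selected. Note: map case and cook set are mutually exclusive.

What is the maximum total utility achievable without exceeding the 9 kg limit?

Tent uses 9 of the 9 kg and totals 324.
The closest alternative, cook set + rope + hammock, reaches only 218.

324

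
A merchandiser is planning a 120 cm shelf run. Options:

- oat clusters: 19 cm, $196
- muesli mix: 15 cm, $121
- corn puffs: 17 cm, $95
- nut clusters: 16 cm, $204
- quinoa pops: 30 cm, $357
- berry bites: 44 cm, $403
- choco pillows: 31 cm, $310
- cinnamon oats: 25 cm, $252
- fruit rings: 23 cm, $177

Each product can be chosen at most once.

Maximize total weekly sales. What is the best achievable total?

The ratio heuristic lands on oat clusters + muesli mix + nut clusters + quinoa pops + cinnamon oats (1130) but leaves 15 cm idle.
Replace oat clusters with choco pillows: the trade gains 114 net, giving 1244 at 117 cm.
Every other selection either busts 120 cm or fails to beat 1244.

1244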